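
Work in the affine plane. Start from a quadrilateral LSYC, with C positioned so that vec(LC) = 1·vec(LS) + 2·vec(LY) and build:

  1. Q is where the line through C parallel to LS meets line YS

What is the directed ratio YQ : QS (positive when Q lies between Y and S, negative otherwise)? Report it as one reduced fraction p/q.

Set L = (0, 0), S = (1, 0), Y = (0, 1), C = (1, 2); any affine frame gives the same invariant.
1. Q is where the line through C parallel to LS meets line YS ⇒ Q = (-1, 2)
Q = Y + t·(S−Y) with t = -1, so YQ:QS = t:(1−t) = -1:2

YQ:QS = -1/2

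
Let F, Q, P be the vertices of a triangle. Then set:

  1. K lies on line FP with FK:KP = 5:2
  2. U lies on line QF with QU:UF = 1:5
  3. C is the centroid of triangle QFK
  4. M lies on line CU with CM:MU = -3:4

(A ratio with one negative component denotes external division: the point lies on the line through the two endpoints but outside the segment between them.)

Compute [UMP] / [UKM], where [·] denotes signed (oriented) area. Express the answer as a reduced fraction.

[UMP]:[UKM] = -19/10

Set F = (0, 0), Q = (1, 0), P = (0, 1); any affine frame gives the same invariant.
1. K lies on line FP with FK:KP = 5:2 ⇒ K = (0, 5/7)
2. U lies on line QF with QU:UF = 1:5 ⇒ U = (5/6, 0)
3. C is the centroid of triangle QFK ⇒ C = (1/3, 5/21)
4. M lies on line CU with CM:MU = -3:4 ⇒ M = (-7/6, 20/21)
2·[UMP] = -76/63, 2·[UKM] = 40/63
[UMP]:[UKM] = -76/63:40/63 = -19/10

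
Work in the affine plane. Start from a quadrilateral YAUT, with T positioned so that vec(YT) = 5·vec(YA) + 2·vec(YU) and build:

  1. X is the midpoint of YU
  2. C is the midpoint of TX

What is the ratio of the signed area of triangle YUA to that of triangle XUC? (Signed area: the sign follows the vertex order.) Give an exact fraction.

Set Y = (0, 0), A = (1, 0), U = (0, 1), T = (5, 2); any affine frame gives the same invariant.
1. X is the midpoint of YU ⇒ X = (0, 1/2)
2. C is the midpoint of TX ⇒ C = (5/2, 5/4)
2·[YUA] = -1, 2·[XUC] = -5/4
[YUA]:[XUC] = -1:-5/4 = 4/5

[YUA]:[XUC] = 4/5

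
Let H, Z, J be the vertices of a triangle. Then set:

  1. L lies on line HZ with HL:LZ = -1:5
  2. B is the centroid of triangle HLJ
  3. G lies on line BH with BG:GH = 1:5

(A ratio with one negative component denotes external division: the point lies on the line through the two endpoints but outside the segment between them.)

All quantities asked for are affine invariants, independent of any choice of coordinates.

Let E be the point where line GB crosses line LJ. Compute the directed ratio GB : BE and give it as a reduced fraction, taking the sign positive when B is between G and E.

GB:BE = 1/3

Assign H = (0, 0), Z = (1, 0), J = (0, 1) — the answer is frame-independent, so this choice is without loss of generality.
1. L lies on line HZ with HL:LZ = -1:5 ⇒ L = (-1/4, 0)
2. B is the centroid of triangle HLJ ⇒ B = (-1/12, 1/3)
3. G lies on line BH with BG:GH = 1:5 ⇒ G = (-5/72, 5/18)
line GB meets LJ at E = (-1/8, 1/2)
B = G + t·(E−G) with t = 1/4, so GB:BE = 1/4:3/4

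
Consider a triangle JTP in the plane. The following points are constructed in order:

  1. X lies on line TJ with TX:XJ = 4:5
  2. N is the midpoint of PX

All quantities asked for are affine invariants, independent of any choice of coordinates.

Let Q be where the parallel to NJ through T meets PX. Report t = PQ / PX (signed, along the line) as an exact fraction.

Work in coordinates with J = (0, 0), T = (1, 0), P = (0, 1).
1. X lies on line TJ with TX:XJ = 4:5 ⇒ X = (5/9, 0)
2. N is the midpoint of PX ⇒ N = (5/18, 1/2)
through T parallel to NJ: direction (-5/18, -1/2); meets PX at Q = (7/9, -2/5)
Q = P + t·(X−P) with t = 7/5

t = 7/5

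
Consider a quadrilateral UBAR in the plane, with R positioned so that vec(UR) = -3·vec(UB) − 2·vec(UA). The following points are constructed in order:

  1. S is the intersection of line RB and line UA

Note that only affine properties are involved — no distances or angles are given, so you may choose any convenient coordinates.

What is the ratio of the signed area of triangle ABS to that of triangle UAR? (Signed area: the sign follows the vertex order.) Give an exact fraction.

Assign U = (0, 0), B = (1, 0), A = (0, 1), R = (-3, -2) — the answer is frame-independent, so this choice is without loss of generality.
1. S is the intersection of line RB and line UA ⇒ S = (0, -1/2)
2·[ABS] = -3/2, 2·[UAR] = 3
[ABS]:[UAR] = -3/2:3 = -1/2

[ABS]:[UAR] = -1/2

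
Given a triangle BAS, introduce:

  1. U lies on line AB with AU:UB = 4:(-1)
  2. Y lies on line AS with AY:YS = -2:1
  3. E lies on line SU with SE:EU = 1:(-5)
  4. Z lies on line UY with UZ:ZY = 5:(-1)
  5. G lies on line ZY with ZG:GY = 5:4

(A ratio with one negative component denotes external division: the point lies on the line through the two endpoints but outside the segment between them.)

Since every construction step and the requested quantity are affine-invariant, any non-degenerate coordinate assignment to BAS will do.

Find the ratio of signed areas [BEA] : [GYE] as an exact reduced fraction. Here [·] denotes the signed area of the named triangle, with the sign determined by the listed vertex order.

[BEA]:[GYE] = -27/4

Assign B = (0, 0), A = (1, 0), S = (0, 1) — the answer is frame-independent, so this choice is without loss of generality.
1. U lies on line AB with AU:UB = 4:(-1) ⇒ U = (-1/3, 0)
2. Y lies on line AS with AY:YS = -2:1 ⇒ Y = (-1, 2)
3. E lies on line SU with SE:EU = 1:(-5) ⇒ E = (1/12, 5/4)
4. Z lies on line UY with UZ:ZY = 5:(-1) ⇒ Z = (-7/6, 5/2)
5. G lies on line ZY with ZG:GY = 5:4 ⇒ G = (-29/27, 20/9)
2·[BEA] = -5/4, 2·[GYE] = 5/27
[BEA]:[GYE] = -5/4:5/27 = -27/4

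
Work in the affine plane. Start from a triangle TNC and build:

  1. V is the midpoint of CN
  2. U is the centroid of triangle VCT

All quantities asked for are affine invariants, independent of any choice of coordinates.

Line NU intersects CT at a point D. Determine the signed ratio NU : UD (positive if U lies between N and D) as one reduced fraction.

Choose coordinates T = (0, 0), N = (1, 0), C = (0, 1).
1. V is the midpoint of CN ⇒ V = (1/2, 1/2)
2. U is the centroid of triangle VCT ⇒ U = (1/6, 1/2)
line NU meets CT at D = (0, 3/5)
U = N + t·(D−N) with t = 5/6, so NU:UD = 5/6:1/6

NU:UD = 5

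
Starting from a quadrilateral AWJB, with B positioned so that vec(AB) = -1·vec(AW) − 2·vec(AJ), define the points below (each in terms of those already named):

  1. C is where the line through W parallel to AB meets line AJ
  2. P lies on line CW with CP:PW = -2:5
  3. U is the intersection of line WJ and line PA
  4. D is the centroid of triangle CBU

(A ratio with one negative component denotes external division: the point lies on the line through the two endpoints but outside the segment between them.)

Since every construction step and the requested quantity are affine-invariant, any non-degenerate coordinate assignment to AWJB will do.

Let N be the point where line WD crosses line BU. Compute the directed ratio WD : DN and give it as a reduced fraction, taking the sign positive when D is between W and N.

Set A = (0, 0), W = (1, 0), J = (0, 1), B = (-1, -2); any affine frame gives the same invariant.
1. C is where the line through W parallel to AB meets line AJ ⇒ C = (0, -2)
2. P lies on line CW with CP:PW = -2:5 ⇒ P = (-2/3, -10/3)
3. U is the intersection of line WJ and line PA ⇒ U = (1/6, 5/6)
4. D is the centroid of triangle CBU ⇒ D = (-5/18, -19/18)
line WD meets BU at N = (-101/129, -190/129)
D = W + t·(N−W) with t = 43/60, so WD:DN = 43/60:17/60

WD:DN = 43/17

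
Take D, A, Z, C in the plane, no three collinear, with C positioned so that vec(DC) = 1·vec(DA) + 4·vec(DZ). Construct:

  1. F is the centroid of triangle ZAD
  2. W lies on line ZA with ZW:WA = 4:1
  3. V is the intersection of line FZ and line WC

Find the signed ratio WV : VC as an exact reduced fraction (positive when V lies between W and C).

Set D = (0, 0), A = (1, 0), Z = (0, 1), C = (1, 4); any affine frame gives the same invariant.
1. F is the centroid of triangle ZAD ⇒ F = (1/3, 1/3)
2. W lies on line ZA with ZW:WA = 4:1 ⇒ W = (4/5, 1/5)
3. V is the intersection of line FZ and line WC ⇒ V = (16/21, -11/21)
V = W + t·(C−W) with t = -4/21, so WV:VC = t:(1−t) = -4/21:25/21

WV:VC = -4/25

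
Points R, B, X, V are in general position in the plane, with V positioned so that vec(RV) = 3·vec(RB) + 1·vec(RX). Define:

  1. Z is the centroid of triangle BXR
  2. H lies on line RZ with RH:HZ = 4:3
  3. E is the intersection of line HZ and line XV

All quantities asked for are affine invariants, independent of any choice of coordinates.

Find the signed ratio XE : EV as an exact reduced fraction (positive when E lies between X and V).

XE:EV = 1/2

Assign R = (0, 0), B = (1, 0), X = (0, 1), V = (3, 1) — the answer is frame-independent, so this choice is without loss of generality.
1. Z is the centroid of triangle BXR ⇒ Z = (1/3, 1/3)
2. H lies on line RZ with RH:HZ = 4:3 ⇒ H = (4/21, 4/21)
3. E is the intersection of line HZ and line XV ⇒ E = (1, 1)
E = X + t·(V−X) with t = 1/3, so XE:EV = t:(1−t) = 1/3:2/3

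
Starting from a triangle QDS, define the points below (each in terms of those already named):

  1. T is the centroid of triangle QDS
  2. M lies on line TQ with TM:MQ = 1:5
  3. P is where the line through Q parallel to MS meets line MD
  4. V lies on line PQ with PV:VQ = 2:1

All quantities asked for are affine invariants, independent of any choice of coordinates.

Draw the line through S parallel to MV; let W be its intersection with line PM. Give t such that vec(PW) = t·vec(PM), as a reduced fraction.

t = -7/5

Work in coordinates with Q = (0, 0), D = (1, 0), S = (0, 1).
1. T is the centroid of triangle QDS ⇒ T = (1/3, 1/3)
2. M lies on line TQ with TM:MQ = 1:5 ⇒ M = (5/18, 5/18)
3. P is where the line through Q parallel to MS meets line MD ⇒ P = (-25/144, 65/144)
4. V lies on line PQ with PV:VQ = 2:1 ⇒ V = (-25/432, 65/432)
through S parallel to MV: direction (-145/432, -55/432); meets PM at W = (-29/36, 25/36)
W = P + t·(M−P) with t = -7/5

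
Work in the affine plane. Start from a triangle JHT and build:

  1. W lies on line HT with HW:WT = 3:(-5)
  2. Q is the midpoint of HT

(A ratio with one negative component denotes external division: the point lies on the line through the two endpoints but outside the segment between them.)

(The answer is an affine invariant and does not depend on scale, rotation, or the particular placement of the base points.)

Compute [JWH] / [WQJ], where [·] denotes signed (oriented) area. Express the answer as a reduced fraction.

Choose coordinates J = (0, 0), H = (1, 0), T = (0, 1).
1. W lies on line HT with HW:WT = 3:(-5) ⇒ W = (5/2, -3/2)
2. Q is the midpoint of HT ⇒ Q = (1/2, 1/2)
2·[JWH] = 3/2, 2·[WQJ] = 2
[JWH]:[WQJ] = 3/2:2 = 3/4

[JWH]:[WQJ] = 3/4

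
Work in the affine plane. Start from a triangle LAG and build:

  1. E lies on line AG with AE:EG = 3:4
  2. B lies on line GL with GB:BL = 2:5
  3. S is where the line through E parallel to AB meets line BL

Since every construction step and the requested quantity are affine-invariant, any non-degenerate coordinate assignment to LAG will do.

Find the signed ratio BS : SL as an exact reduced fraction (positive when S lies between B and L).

Assign L = (0, 0), A = (1, 0), G = (0, 1) — the answer is frame-independent, so this choice is without loss of generality.
1. E lies on line AG with AE:EG = 3:4 ⇒ E = (4/7, 3/7)
2. B lies on line GL with GB:BL = 2:5 ⇒ B = (0, 5/7)
3. S is where the line through E parallel to AB meets line BL ⇒ S = (0, 41/49)
S = B + t·(L−B) with t = -6/35, so BS:SL = t:(1−t) = -6/35:41/35

BS:SL = -6/41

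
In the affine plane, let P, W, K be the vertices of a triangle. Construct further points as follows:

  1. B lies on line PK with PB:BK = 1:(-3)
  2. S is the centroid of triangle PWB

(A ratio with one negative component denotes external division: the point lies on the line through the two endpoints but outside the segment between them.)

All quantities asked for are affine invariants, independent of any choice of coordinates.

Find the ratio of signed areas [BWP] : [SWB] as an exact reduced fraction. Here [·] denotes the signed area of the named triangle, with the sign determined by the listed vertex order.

Choose coordinates P = (0, 0), W = (1, 0), K = (0, 1).
1. B lies on line PK with PB:BK = 1:(-3) ⇒ B = (0, -1/2)
2. S is the centroid of triangle PWB ⇒ S = (1/3, -1/6)
2·[BWP] = 1/2, 2·[SWB] = -1/6
[BWP]:[SWB] = 1/2:-1/6 = -3

[BWP]:[SWB] = -3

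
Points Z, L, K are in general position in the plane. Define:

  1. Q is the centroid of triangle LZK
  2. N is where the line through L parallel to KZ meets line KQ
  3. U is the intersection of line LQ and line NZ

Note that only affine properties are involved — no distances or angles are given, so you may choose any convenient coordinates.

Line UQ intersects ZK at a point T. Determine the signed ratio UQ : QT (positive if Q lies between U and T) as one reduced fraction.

UQ:QT = -4

Choose coordinates Z = (0, 0), L = (1, 0), K = (0, 1).
1. Q is the centroid of triangle LZK ⇒ Q = (1/3, 1/3)
2. N is where the line through L parallel to KZ meets line KQ ⇒ N = (1, -1)
3. U is the intersection of line LQ and line NZ ⇒ U = (-1, 1)
line UQ meets ZK at T = (0, 1/2)
Q = U + t·(T−U) with t = 4/3, so UQ:QT = 4/3:-1/3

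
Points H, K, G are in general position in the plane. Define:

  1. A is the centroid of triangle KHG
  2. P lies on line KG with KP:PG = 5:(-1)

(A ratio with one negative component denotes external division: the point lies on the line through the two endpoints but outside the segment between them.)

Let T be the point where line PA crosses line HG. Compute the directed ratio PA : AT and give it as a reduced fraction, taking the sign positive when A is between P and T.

PA:AT = -7/4

Set H = (0, 0), K = (1, 0), G = (0, 1); any affine frame gives the same invariant.
1. A is the centroid of triangle KHG ⇒ A = (1/3, 1/3)
2. P lies on line KG with KP:PG = 5:(-1) ⇒ P = (-1/4, 5/4)
line PA meets HG at T = (0, 6/7)
A = P + t·(T−P) with t = 7/3, so PA:AT = 7/3:-4/3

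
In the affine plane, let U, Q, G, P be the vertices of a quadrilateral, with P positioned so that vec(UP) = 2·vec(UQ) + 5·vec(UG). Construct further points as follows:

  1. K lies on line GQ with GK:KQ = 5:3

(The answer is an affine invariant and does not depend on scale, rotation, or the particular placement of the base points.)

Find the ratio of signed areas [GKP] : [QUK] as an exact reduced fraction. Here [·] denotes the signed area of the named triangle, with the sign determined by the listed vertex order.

[GKP]:[QUK] = -10

Set U = (0, 0), Q = (1, 0), G = (0, 1), P = (2, 5); any affine frame gives the same invariant.
1. K lies on line GQ with GK:KQ = 5:3 ⇒ K = (5/8, 3/8)
2·[GKP] = 15/4, 2·[QUK] = -3/8
[GKP]:[QUK] = 15/4:-3/8 = -10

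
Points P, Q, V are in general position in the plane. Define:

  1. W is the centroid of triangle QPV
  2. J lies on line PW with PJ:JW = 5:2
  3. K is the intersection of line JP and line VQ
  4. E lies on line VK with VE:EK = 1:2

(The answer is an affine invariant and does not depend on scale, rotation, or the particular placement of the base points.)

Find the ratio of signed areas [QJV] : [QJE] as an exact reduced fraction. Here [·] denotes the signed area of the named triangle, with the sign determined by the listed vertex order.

[QJV]:[QJE] = 6/5

Set P = (0, 0), Q = (1, 0), V = (0, 1); any affine frame gives the same invariant.
1. W is the centroid of triangle QPV ⇒ W = (1/3, 1/3)
2. J lies on line PW with PJ:JW = 5:2 ⇒ J = (5/21, 5/21)
3. K is the intersection of line JP and line VQ ⇒ K = (1/2, 1/2)
4. E lies on line VK with VE:EK = 1:2 ⇒ E = (1/6, 5/6)
2·[QJV] = -11/21, 2·[QJE] = -55/126
[QJV]:[QJE] = -11/21:-55/126 = 6/5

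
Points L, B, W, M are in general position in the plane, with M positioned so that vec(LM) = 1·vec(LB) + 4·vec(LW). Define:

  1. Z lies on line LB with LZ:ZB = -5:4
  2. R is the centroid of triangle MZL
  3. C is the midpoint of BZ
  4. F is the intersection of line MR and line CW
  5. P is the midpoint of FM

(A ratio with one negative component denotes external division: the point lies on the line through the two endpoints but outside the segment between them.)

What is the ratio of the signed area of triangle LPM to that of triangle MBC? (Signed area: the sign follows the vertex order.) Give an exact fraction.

Choose coordinates L = (0, 0), B = (1, 0), W = (0, 1), M = (1, 4).
1. Z lies on line LB with LZ:ZB = -5:4 ⇒ Z = (5, 0)
2. R is the centroid of triangle MZL ⇒ R = (2, 4/3)
3. C is the midpoint of BZ ⇒ C = (3, 0)
4. F is the intersection of line MR and line CW ⇒ F = (17/7, 4/21)
5. P is the midpoint of FM ⇒ P = (12/7, 44/21)
2·[LPM] = 100/21, 2·[MBC] = 8
[LPM]:[MBC] = 100/21:8 = 25/42

[LPM]:[MBC] = 25/42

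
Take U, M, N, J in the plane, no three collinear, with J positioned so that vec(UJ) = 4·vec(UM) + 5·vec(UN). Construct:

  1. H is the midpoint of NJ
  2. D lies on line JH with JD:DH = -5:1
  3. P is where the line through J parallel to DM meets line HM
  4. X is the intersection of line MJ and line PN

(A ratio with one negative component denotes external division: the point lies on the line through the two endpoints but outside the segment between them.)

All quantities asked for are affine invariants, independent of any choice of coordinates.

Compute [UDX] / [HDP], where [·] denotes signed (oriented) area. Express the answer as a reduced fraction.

Set U = (0, 0), M = (1, 0), N = (0, 1), J = (4, 5); any affine frame gives the same invariant.
1. H is the midpoint of NJ ⇒ H = (2, 3)
2. D lies on line JH with JD:DH = -5:1 ⇒ D = (3/2, 5/2)
3. P is where the line through J parallel to DM meets line HM ⇒ P = (6, 15)
4. X is the intersection of line MJ and line PN ⇒ X = (-4, -25/3)
2·[UDX] = -5/2, 2·[HDP] = -4
[UDX]:[HDP] = -5/2:-4 = 5/8

[UDX]:[HDP] = 5/8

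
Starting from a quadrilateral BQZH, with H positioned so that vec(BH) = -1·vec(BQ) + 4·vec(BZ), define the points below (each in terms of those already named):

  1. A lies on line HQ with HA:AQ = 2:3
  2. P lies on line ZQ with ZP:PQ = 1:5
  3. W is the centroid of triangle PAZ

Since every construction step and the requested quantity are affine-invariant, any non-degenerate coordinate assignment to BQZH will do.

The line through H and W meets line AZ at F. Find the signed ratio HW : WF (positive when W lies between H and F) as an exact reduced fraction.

HW:WF = -13

Set B = (0, 0), Q = (1, 0), Z = (0, 1), H = (-1, 4); any affine frame gives the same invariant.
1. A lies on line HQ with HA:AQ = 2:3 ⇒ A = (-1/5, 12/5)
2. P lies on line ZQ with ZP:PQ = 1:5 ⇒ P = (1/6, 5/6)
3. W is the centroid of triangle PAZ ⇒ W = (-1/90, 127/90)
line HW meets AZ at F = (-17/195, 314/195)
W = H + t·(F−H) with t = 13/12, so HW:WF = 13/12:-1/12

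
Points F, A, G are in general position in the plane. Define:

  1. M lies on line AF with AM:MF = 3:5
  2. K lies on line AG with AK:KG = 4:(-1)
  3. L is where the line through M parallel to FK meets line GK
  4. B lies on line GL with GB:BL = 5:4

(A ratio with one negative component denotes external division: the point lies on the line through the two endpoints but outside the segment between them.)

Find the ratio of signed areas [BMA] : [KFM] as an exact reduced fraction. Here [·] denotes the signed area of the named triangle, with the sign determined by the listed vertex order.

[BMA]:[KFM] = 13/40

Assign F = (0, 0), A = (1, 0), G = (0, 1) — the answer is frame-independent, so this choice is without loss of generality.
1. M lies on line AF with AM:MF = 3:5 ⇒ M = (5/8, 0)
2. K lies on line AG with AK:KG = 4:(-1) ⇒ K = (-1/3, 4/3)
3. L is where the line through M parallel to FK meets line GK ⇒ L = (1/2, 1/2)
4. B lies on line GL with GB:BL = 5:4 ⇒ B = (5/18, 13/18)
2·[BMA] = 13/48, 2·[KFM] = 5/6
[BMA]:[KFM] = 13/48:5/6 = 13/40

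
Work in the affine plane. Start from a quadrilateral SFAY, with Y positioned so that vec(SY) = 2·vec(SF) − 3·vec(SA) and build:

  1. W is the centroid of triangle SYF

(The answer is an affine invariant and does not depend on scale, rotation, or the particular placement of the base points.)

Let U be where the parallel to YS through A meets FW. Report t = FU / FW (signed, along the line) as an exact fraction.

Work in coordinates with S = (0, 0), F = (1, 0), A = (0, 1), Y = (2, -3).
1. W is the centroid of triangle SYF ⇒ W = (1, -1)
through A parallel to YS: direction (-2, 3); meets FW at U = (1, -1/2)
U = F + t·(W−F) with t = 1/2

t = 1/2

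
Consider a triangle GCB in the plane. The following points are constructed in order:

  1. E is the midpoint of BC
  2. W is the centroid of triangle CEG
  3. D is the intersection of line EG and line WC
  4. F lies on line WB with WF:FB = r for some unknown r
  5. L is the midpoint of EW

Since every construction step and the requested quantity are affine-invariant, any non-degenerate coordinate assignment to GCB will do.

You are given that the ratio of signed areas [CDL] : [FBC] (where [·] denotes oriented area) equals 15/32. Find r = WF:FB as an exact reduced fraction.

Assign G = (0, 0), C = (1, 0), B = (0, 1) — the answer is frame-independent, so this choice is without loss of generality.
1. E is the midpoint of BC ⇒ E = (1/2, 1/2)
2. W is the centroid of triangle CEG ⇒ W = (1/2, 1/6)
3. D is the intersection of line EG and line WC ⇒ D = (1/4, 1/4)
4. With WF:FB = r, write λ = r/(r+1) so F = W + λ·(B−W); F is affine-linear in λ
5. L is the midpoint of EW ⇒ L = (1/2, 1/3)
Every point depending on F is an affine combination of F and λ-independent points, so each such coordinate is linear in λ; the λ² term in each signed area is a multiple of (B−W)×(B−W) = 0, so 2·[CDL] and 2·[FBC] are each linear in λ. Evaluating at λ=0 and λ=1:
  2·[CDL] = -1/8,   2·[FBC] = 1/3·λ − 1/3
So [CDL]:[FBC] = (-1/8) / (1/3·λ − 1/3). Setting this equal to 15/32:
  -1/8 = 15/32·(1/3·λ − 1/3)  ⇒  λ = 1/5
Then r = λ/(1−λ) = (1/5)/(4/5) = 1/4. Check: with r = 1/4, F = (2/5, 1/3) and [CDL]:[FBC] = 15/32 as required.

r = 1/4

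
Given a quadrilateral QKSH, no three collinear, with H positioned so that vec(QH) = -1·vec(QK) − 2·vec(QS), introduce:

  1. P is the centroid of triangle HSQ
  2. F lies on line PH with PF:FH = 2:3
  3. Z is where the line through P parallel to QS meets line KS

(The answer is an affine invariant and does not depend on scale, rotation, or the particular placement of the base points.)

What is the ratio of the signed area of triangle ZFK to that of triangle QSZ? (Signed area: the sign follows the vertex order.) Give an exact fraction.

[ZFK]:[QSZ] = 52/5

Choose coordinates Q = (0, 0), K = (1, 0), S = (0, 1), H = (-1, -2).
1. P is the centroid of triangle HSQ ⇒ P = (-1/3, -1/3)
2. F lies on line PH with PF:FH = 2:3 ⇒ F = (-3/5, -1)
3. Z is where the line through P parallel to QS meets line KS ⇒ Z = (-1/3, 4/3)
2·[ZFK] = 52/15, 2·[QSZ] = 1/3
[ZFK]:[QSZ] = 52/15:1/3 = 52/5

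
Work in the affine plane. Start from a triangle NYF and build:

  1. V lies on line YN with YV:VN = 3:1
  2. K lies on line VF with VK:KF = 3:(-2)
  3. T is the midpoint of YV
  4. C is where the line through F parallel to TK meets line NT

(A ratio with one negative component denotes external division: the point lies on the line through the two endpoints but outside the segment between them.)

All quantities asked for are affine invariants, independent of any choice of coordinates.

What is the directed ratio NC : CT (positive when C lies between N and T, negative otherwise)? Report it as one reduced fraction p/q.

NC:CT = 3/2

Set N = (0, 0), Y = (1, 0), F = (0, 1); any affine frame gives the same invariant.
1. V lies on line YN with YV:VN = 3:1 ⇒ V = (1/4, 0)
2. K lies on line VF with VK:KF = 3:(-2) ⇒ K = (-1/2, 3)
3. T is the midpoint of YV ⇒ T = (5/8, 0)
4. C is where the line through F parallel to TK meets line NT ⇒ C = (3/8, 0)
C = N + t·(T−N) with t = 3/5, so NC:CT = t:(1−t) = 3/5:2/5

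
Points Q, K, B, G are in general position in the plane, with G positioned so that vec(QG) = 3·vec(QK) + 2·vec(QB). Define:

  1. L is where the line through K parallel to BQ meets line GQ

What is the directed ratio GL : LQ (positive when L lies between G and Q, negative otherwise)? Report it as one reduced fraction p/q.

Work in coordinates with Q = (0, 0), K = (1, 0), B = (0, 1), G = (3, 2).
1. L is where the line through K parallel to BQ meets line GQ ⇒ L = (1, 2/3)
L = G + t·(Q−G) with t = 2/3, so GL:LQ = t:(1−t) = 2/3:1/3

GL:LQ = 2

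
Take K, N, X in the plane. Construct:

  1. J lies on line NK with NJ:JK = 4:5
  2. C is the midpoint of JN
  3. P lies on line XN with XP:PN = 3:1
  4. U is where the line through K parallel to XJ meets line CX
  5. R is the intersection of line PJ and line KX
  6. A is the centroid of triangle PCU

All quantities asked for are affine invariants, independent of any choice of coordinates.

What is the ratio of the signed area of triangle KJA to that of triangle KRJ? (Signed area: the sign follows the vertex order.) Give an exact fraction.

[KJA]:[KRJ] = 7/4

Assign K = (0, 0), N = (1, 0), X = (0, 1) — the answer is frame-independent, so this choice is without loss of generality.
1. J lies on line NK with NJ:JK = 4:5 ⇒ J = (5/9, 0)
2. C is the midpoint of JN ⇒ C = (7/9, 0)
3. P lies on line XN with XP:PN = 3:1 ⇒ P = (3/4, 1/4)
4. U is where the line through K parallel to XJ meets line CX ⇒ U = (-35/18, 7/2)
5. R is the intersection of line PJ and line KX ⇒ R = (0, -5/7)
6. A is the centroid of triangle PCU ⇒ A = (-5/36, 5/4)
2·[KJA] = 25/36, 2·[KRJ] = 25/63
[KJA]:[KRJ] = 25/36:25/63 = 7/4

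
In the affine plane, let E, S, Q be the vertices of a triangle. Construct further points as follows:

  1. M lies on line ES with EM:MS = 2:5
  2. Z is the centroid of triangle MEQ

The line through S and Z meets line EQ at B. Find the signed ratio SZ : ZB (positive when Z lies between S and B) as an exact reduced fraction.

SZ:ZB = 19/2

Choose coordinates E = (0, 0), S = (1, 0), Q = (0, 1).
1. M lies on line ES with EM:MS = 2:5 ⇒ M = (2/7, 0)
2. Z is the centroid of triangle MEQ ⇒ Z = (2/21, 1/3)
line SZ meets EQ at B = (0, 7/19)
Z = S + t·(B−S) with t = 19/21, so SZ:ZB = 19/21:2/21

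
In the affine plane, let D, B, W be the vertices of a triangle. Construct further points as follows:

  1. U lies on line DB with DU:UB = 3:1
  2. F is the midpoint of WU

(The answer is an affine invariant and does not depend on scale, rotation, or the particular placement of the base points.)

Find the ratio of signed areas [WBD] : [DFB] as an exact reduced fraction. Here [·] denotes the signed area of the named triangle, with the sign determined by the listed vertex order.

Work in coordinates with D = (0, 0), B = (1, 0), W = (0, 1).
1. U lies on line DB with DU:UB = 3:1 ⇒ U = (3/4, 0)
2. F is the midpoint of WU ⇒ F = (3/8, 1/2)
2·[WBD] = -1, 2·[DFB] = -1/2
[WBD]:[DFB] = -1:-1/2 = 2

[WBD]:[DFB] = 2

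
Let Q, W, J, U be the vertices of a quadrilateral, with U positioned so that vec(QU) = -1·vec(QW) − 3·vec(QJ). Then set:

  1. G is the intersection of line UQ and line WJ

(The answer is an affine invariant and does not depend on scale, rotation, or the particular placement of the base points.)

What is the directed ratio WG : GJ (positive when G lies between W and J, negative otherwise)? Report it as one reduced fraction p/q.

Work in coordinates with Q = (0, 0), W = (1, 0), J = (0, 1), U = (-1, -3).
1. G is the intersection of line UQ and line WJ ⇒ G = (1/4, 3/4)
G = W + t·(J−W) with t = 3/4, so WG:GJ = t:(1−t) = 3/4:1/4

WG:GJ = 3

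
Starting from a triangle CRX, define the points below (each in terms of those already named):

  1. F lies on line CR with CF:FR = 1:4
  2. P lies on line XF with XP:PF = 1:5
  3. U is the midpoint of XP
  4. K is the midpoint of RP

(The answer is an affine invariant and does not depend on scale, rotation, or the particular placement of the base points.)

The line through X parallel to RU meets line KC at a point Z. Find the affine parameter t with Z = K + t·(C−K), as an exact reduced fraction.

Assign C = (0, 0), R = (1, 0), X = (0, 1) — the answer is frame-independent, so this choice is without loss of generality.
1. F lies on line CR with CF:FR = 1:4 ⇒ F = (1/5, 0)
2. P lies on line XF with XP:PF = 1:5 ⇒ P = (1/30, 5/6)
3. U is the midpoint of XP ⇒ U = (1/60, 11/12)
4. K is the midpoint of RP ⇒ K = (31/60, 5/12)
through X parallel to RU: direction (-59/60, 11/12); meets KC at Z = (1829/3180, 295/636)
Z = K + t·(C−K) with t = -6/53

t = -6/53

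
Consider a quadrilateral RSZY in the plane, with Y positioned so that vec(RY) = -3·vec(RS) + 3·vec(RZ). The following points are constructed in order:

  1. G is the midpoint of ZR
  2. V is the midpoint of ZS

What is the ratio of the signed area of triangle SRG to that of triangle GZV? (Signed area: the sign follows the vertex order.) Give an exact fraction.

[SRG]:[GZV] = 2

Set R = (0, 0), S = (1, 0), Z = (0, 1), Y = (-3, 3); any affine frame gives the same invariant.
1. G is the midpoint of ZR ⇒ G = (0, 1/2)
2. V is the midpoint of ZS ⇒ V = (1/2, 1/2)
2·[SRG] = -1/2, 2·[GZV] = -1/4
[SRG]:[GZV] = -1/2:-1/4 = 2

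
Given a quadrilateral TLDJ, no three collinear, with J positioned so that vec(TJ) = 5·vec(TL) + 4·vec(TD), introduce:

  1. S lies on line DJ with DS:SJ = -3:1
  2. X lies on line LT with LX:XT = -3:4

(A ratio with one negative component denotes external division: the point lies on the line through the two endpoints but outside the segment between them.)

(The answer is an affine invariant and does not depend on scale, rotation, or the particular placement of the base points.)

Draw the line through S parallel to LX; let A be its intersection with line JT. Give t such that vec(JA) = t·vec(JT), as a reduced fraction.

t = -3/8

Choose coordinates T = (0, 0), L = (1, 0), D = (0, 1), J = (5, 4).
1. S lies on line DJ with DS:SJ = -3:1 ⇒ S = (15/2, 11/2)
2. X lies on line LT with LX:XT = -3:4 ⇒ X = (4, 0)
through S parallel to LX: direction (3, 0); meets JT at A = (55/8, 11/2)
A = J + t·(T−J) with t = -3/8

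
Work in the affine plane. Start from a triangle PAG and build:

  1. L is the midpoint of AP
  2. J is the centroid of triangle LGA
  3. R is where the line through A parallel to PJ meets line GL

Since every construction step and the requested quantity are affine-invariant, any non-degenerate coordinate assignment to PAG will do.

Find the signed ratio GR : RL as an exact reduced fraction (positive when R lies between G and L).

Assign P = (0, 0), A = (1, 0), G = (0, 1) — the answer is frame-independent, so this choice is without loss of generality.
1. L is the midpoint of AP ⇒ L = (1/2, 0)
2. J is the centroid of triangle LGA ⇒ J = (1/2, 1/3)
3. R is where the line through A parallel to PJ meets line GL ⇒ R = (5/8, -1/4)
R = G + t·(L−G) with t = 5/4, so GR:RL = t:(1−t) = 5/4:-1/4

GR:RL = -5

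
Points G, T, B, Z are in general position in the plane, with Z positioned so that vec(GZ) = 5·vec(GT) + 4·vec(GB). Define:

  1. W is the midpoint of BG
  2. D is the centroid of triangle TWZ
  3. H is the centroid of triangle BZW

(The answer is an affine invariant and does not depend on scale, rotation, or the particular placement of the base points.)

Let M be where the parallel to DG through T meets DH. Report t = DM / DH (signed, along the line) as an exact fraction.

t = -9/7

Work in coordinates with G = (0, 0), T = (1, 0), B = (0, 1), Z = (5, 4).
1. W is the midpoint of BG ⇒ W = (0, 1/2)
2. D is the centroid of triangle TWZ ⇒ D = (2, 3/2)
3. H is the centroid of triangle BZW ⇒ H = (5/3, 11/6)
through T parallel to DG: direction (-2, -3/2); meets DH at M = (17/7, 15/14)
M = D + t·(H−D) with t = -9/7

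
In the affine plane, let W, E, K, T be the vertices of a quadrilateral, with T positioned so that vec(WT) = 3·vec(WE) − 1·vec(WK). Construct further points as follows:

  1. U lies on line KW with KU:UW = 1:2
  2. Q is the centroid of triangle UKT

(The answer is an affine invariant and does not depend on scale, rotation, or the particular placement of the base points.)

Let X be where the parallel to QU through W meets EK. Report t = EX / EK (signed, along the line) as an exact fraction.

Set W = (0, 0), E = (1, 0), K = (0, 1), T = (3, -1); any affine frame gives the same invariant.
1. U lies on line KW with KU:UW = 1:2 ⇒ U = (0, 2/3)
2. Q is the centroid of triangle UKT ⇒ Q = (1, 2/9)
through W parallel to QU: direction (-1, 4/9); meets EK at X = (9/5, -4/5)
X = E + t·(K−E) with t = -4/5

t = -4/5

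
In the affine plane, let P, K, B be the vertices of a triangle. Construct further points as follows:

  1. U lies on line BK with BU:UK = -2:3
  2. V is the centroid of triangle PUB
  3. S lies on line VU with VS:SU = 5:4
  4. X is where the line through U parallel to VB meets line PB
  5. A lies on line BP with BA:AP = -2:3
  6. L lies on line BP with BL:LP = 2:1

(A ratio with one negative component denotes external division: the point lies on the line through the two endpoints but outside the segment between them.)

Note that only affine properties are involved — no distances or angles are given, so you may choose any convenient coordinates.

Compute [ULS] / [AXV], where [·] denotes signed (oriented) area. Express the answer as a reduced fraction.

[ULS]:[AXV] = -4/27

Choose coordinates P = (0, 0), K = (1, 0), B = (0, 1).
1. U lies on line BK with BU:UK = -2:3 ⇒ U = (-2, 3)
2. V is the centroid of triangle PUB ⇒ V = (-2/3, 4/3)
3. S lies on line VU with VS:SU = 5:4 ⇒ S = (-38/27, 61/27)
4. X is where the line through U parallel to VB meets line PB ⇒ X = (0, 2)
5. A lies on line BP with BA:AP = -2:3 ⇒ A = (0, 3)
6. L lies on line BP with BL:LP = 2:1 ⇒ L = (0, 1/3)
2·[ULS] = 8/81, 2·[AXV] = -2/3
[ULS]:[AXV] = 8/81:-2/3 = -4/27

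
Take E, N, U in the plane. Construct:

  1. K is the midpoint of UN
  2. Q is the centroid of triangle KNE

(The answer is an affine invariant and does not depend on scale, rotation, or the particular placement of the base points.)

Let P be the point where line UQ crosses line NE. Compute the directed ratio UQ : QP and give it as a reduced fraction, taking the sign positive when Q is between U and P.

UQ:QP = 5

Choose coordinates E = (0, 0), N = (1, 0), U = (0, 1).
1. K is the midpoint of UN ⇒ K = (1/2, 1/2)
2. Q is the centroid of triangle KNE ⇒ Q = (1/2, 1/6)
line UQ meets NE at P = (3/5, 0)
Q = U + t·(P−U) with t = 5/6, so UQ:QP = 5/6:1/6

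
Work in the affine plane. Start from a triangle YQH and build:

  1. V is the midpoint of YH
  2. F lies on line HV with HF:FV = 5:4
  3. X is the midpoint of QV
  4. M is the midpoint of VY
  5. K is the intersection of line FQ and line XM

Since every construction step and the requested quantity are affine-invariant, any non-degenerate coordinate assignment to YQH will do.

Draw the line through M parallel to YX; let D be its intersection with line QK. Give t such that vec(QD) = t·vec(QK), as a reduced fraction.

t = 39/22

Set Y = (0, 0), Q = (1, 0), H = (0, 1); any affine frame gives the same invariant.
1. V is the midpoint of YH ⇒ V = (0, 1/2)
2. F lies on line HV with HF:FV = 5:4 ⇒ F = (0, 13/18)
3. X is the midpoint of QV ⇒ X = (1/2, 1/4)
4. M is the midpoint of VY ⇒ M = (0, 1/4)
5. K is the intersection of line FQ and line XM ⇒ K = (17/26, 1/4)
through M parallel to YX: direction (1/2, 1/4); meets QK at D = (17/44, 39/88)
D = Q + t·(K−Q) with t = 39/22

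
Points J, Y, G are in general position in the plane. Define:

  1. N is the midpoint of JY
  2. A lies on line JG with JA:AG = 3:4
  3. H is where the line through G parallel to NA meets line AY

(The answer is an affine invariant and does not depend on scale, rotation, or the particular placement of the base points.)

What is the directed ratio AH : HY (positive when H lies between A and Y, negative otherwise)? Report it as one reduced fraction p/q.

Work in coordinates with J = (0, 0), Y = (1, 0), G = (0, 1).
1. N is the midpoint of JY ⇒ N = (1/2, 0)
2. A lies on line JG with JA:AG = 3:4 ⇒ A = (0, 3/7)
3. H is where the line through G parallel to NA meets line AY ⇒ H = (4/3, -1/7)
H = A + t·(Y−A) with t = 4/3, so AH:HY = t:(1−t) = 4/3:-1/3

AH:HY = -4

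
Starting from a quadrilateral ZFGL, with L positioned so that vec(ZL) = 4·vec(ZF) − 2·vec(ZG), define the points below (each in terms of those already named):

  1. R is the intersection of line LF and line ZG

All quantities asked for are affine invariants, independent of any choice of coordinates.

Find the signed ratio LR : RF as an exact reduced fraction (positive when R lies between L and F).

Set Z = (0, 0), F = (1, 0), G = (0, 1), L = (4, -2); any affine frame gives the same invariant.
1. R is the intersection of line LF and line ZG ⇒ R = (0, 2/3)
R = L + t·(F−L) with t = 4/3, so LR:RF = t:(1−t) = 4/3:-1/3

LR:RF = -4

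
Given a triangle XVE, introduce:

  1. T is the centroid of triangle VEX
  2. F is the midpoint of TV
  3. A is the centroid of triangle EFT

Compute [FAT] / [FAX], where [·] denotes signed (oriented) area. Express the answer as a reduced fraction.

Assign X = (0, 0), V = (1, 0), E = (0, 1) — the answer is frame-independent, so this choice is without loss of generality.
1. T is the centroid of triangle VEX ⇒ T = (1/3, 1/3)
2. F is the midpoint of TV ⇒ F = (2/3, 1/6)
3. A is the centroid of triangle EFT ⇒ A = (1/3, 1/2)
2·[FAT] = 1/18, 2·[FAX] = 5/18
[FAT]:[FAX] = 1/18:5/18 = 1/5

[FAT]:[FAX] = 1/5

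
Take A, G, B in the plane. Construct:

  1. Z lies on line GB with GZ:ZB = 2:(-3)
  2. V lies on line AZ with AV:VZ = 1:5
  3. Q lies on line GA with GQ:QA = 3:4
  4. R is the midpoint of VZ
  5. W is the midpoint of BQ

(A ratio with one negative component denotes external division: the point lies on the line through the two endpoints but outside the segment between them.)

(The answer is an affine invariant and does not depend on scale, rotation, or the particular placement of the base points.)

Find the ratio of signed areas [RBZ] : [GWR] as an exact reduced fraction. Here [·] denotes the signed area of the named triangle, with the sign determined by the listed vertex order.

[RBZ]:[GWR] = -30/11

Work in coordinates with A = (0, 0), G = (1, 0), B = (0, 1).
1. Z lies on line GB with GZ:ZB = 2:(-3) ⇒ Z = (3, -2)
2. V lies on line AZ with AV:VZ = 1:5 ⇒ V = (1/2, -1/3)
3. Q lies on line GA with GQ:QA = 3:4 ⇒ Q = (4/7, 0)
4. R is the midpoint of VZ ⇒ R = (7/4, -7/6)
5. W is the midpoint of BQ ⇒ W = (2/7, 1/2)
2·[RBZ] = -5/4, 2·[GWR] = 11/24
[RBZ]:[GWR] = -5/4:11/24 = -30/11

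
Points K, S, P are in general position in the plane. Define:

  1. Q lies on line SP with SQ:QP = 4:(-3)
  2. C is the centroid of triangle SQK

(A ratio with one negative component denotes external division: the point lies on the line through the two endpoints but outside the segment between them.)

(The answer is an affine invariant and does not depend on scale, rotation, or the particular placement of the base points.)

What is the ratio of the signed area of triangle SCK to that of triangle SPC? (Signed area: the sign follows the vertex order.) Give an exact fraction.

[SCK]:[SPC] = 4

Assign K = (0, 0), S = (1, 0), P = (0, 1) — the answer is frame-independent, so this choice is without loss of generality.
1. Q lies on line SP with SQ:QP = 4:(-3) ⇒ Q = (-3, 4)
2. C is the centroid of triangle SQK ⇒ C = (-2/3, 4/3)
2·[SCK] = 4/3, 2·[SPC] = 1/3
[SCK]:[SPC] = 4/3:1/3 = 4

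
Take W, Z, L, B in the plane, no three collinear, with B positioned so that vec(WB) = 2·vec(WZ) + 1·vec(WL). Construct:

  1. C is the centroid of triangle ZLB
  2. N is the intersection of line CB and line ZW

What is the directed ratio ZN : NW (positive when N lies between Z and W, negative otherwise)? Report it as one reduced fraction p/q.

Work in coordinates with W = (0, 0), Z = (1, 0), L = (0, 1), B = (2, 1).
1. C is the centroid of triangle ZLB ⇒ C = (1, 2/3)
2. N is the intersection of line CB and line ZW ⇒ N = (-1, 0)
N = Z + t·(W−Z) with t = 2, so ZN:NW = t:(1−t) = 2:-1

ZN:NW = -2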